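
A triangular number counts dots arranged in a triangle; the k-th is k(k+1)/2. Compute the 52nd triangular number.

The 52nd triangular number is n(n+1)/2 with n = 52.
52·53/2 = 2756/2 = 1378.

1378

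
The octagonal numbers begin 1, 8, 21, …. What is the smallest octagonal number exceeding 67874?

Solve n(3n−2) > 67874 for integer n.
The largest n with value ≤ 67874 is 150 (since 67200 ≤ 67874 < 68101), so the first above is n = 151, value 68101.

68101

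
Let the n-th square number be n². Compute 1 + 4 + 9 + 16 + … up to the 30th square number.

9455

Σ_{i=1}^{30} i² = 30·31·61/6 = 9455.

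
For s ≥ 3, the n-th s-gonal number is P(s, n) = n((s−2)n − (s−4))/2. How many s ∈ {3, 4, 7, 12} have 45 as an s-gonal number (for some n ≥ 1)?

1

s = 3: P(3, 9) = 45. ✓
s = 4: P(4, 6) = 36 and P(4, 7) = 49; 45 is not s-gonal.
s = 7: P(7, 4) = 34 and P(7, 5) = 55; 45 is not s-gonal.
s = 12: P(12, 3) = 33 and P(12, 4) = 64; 45 is not s-gonal.
Hits: s ∈ {3} → 1.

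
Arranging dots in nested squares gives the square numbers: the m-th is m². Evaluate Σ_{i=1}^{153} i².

Σ_{i=1}^{153} i² = 153·154·307/6 = 1205589.

1205589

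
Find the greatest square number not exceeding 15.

Solve n² ≤ 15 for integer n.
n = 3 gives 9 ≤ 15, while n = 4 gives 16 > 15; so the answer is 9.

9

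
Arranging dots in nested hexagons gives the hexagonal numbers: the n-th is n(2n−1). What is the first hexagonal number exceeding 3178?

3321

Solve n(2n−1) > 3178 for integer n.
The largest n with value ≤ 3178 is 40 (since 3160 ≤ 3178 < 3321), so the first above is n = 41, value 3321.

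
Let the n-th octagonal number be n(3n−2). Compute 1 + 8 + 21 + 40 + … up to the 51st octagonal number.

133926

Σ i(3i−2) = 3Σi² − 2Σi over i = 1..51.
Σi = 1326 and Σi² = 45526.
3·45526 − 2·1326 = 133926.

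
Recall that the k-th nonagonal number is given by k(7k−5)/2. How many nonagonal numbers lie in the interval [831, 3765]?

18

The n-th nonagonal number is n(7n−5)/2.
Smallest index with value ≥ 831: n = 16 (giving 856).
Largest index with value ≤ 3765: n = 33 (giving 3729).
Indices 16 through 33: 18 terms.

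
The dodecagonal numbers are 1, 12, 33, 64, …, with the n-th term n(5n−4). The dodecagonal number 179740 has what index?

190

Set n(5n−4) = 179740, giving 5n² − 4n − 179740 = 0.
The discriminant is 16 + 20·179740 = 3594816, and √3594816 = 1896.
So n = (4 + 1896) / 10 = 1900/10 = 190.
Check: 190·(5·190 − 4) = 179740. ✓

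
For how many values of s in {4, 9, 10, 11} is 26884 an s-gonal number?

1

s = 4: P(4, 163) = 26569 and P(4, 164) = 26896; 26884 is not s-gonal.
s = 9: P(9, 88) = 26884. ✓
s = 10: P(10, 82) = 26650 and P(10, 83) = 27307; 26884 is not s-gonal.
s = 11: P(11, 77) = 26411 and P(11, 78) = 27105; 26884 is not s-gonal.
Hits: s ∈ {9} → 1.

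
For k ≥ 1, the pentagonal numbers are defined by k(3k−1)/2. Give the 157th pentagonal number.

36895

The 157th pentagonal number is n(3n−1)/2 with n = 157.
157·(3·157 − 1)/2 = 157·470/2 = 157·235 = 36895.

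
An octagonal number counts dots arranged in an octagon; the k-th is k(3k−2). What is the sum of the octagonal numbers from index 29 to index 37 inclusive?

28989

Σ i(3i−2) = 3Σi² − 2Σi over i = 29..37.
Σi = 703 − 406 = 297 and Σi² = 17575 − 7714 = 9861.
3·9861 − 2·297 = 28989.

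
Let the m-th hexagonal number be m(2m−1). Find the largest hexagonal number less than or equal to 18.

15

Solve n(2n−1) ≤ 18 for integer n.
n = 3 gives 15 ≤ 18, while n = 4 gives 28 > 18; so the answer is 15.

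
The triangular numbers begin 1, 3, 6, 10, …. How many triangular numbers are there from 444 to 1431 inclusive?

The n-th triangular number is n(n+1)/2.
Smallest index with value ≥ 444: n = 30 (giving 465).
Largest index with value ≤ 1431: n = 53 (giving 1431).
Indices 30 through 53: 24 terms.

24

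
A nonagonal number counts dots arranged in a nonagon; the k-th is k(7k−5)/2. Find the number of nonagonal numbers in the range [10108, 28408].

36

The n-th nonagonal number is n(7n−5)/2.
Smallest index with value ≥ 10108: n = 55 (giving 10450).
Largest index with value ≤ 28408: n = 90 (giving 28125).
Indices 55 through 90: 36 terms.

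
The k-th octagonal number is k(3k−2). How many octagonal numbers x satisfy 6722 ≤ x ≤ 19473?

33

The n-th octagonal number is n(3n−2).
Smallest index with value ≥ 6722: n = 48 (giving 6816).
Largest index with value ≤ 19473: n = 80 (giving 19040).
Indices 48 through 80: 33 terms.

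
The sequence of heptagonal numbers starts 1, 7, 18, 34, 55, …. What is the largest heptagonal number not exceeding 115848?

115240

Solve n(5n−3)/2 ≤ 115848 for integer n.
n = 215 gives 115240 ≤ 115848, while n = 216 gives 116316 > 115848; so the answer is 115240.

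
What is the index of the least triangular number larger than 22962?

214

Solve n(n+1)/2 > 22962 for integer n.
The largest n with value ≤ 22962 is 213 (since 22791 ≤ 22962 < 23005), so the first above is n = 214, value 23005.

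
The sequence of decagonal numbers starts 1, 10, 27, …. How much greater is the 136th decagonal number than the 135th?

1081

Consecutive decagonal numbers differ by 8n − 7: here 8·136 − 7 = 1081.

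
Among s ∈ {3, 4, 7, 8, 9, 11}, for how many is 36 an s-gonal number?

s = 3: P(3, 8) = 36. ✓
s = 4: P(4, 6) = 36. ✓
s = 7: P(7, 4) = 34 and P(7, 5) = 55; 36 is not s-gonal.
s = 8: P(8, 3) = 21 and P(8, 4) = 40; 36 is not s-gonal.
s = 9: P(9, 3) = 24 and P(9, 4) = 46; 36 is not s-gonal.
s = 11: P(11, 3) = 30 and P(11, 4) = 58; 36 is not s-gonal.
Hits: s ∈ {3, 4} → 2.

2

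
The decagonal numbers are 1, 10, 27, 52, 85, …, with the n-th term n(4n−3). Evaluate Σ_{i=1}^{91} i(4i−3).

Σ i(4i−3) = 4Σi² − 3Σi over i = 1..91.
Σi = 4186 and Σi² = 255346.
4·255346 − 3·4186 = 1008826.

1008826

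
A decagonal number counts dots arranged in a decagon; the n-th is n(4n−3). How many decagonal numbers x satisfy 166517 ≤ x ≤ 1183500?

340

The n-th decagonal number is n(4n−3).
Smallest index with value ≥ 166517: n = 205 (giving 167485).
Largest index with value ≤ 1183500: n = 544 (giving 1182112).
Indices 205 through 544: 340 terms.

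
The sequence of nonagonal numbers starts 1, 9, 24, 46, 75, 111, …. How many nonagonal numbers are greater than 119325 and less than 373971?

142

The n-th nonagonal number is n(7n−5)/2.
Smallest index with value > 119325: n = 186 (giving 120621).
Largest index with value < 373971: n = 327 (giving 373434).
Indices 186 through 327: 142 terms.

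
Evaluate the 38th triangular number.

The 38th triangular number is n(n+1)/2 with n = 38.
38·39/2 = 1482/2 = 741.

741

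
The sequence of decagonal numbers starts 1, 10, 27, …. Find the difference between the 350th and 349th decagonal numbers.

Consecutive decagonal numbers differ by 8n − 7: here 8·350 − 7 = 2793.

2793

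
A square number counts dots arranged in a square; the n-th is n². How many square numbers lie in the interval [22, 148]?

The n-th square number is n².
Smallest index with value ≥ 22: n = 5 (giving 25).
Largest index with value ≤ 148: n = 12 (giving 144).
Indices 5 through 12: 8 terms.

8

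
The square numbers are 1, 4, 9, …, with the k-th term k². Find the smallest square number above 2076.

Solve n² > 2076 for integer n.
The largest n with value ≤ 2076 is 45 (since 2025 ≤ 2076 < 2116), so the first above is n = 46, value 2116.

2116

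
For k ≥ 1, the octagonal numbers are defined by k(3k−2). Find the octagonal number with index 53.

8321

The 53rd octagonal number is n(3n−2) with n = 53.
53·(3·53 − 2) = 53·157 = 8321.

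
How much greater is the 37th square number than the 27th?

640

37² = 1369 and 27² = 729.
Difference: 1369 − 729 = 640.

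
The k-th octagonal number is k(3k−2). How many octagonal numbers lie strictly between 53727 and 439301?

The n-th octagonal number is n(3n−2).
Smallest index with value > 53727: n = 135 (giving 54405).
Largest index with value < 439301: n = 382 (giving 437008).
Indices 135 through 382: 248 terms.

248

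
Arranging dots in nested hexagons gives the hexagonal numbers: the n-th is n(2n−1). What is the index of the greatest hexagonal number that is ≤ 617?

17

Solve n(2n−1) ≤ 617 for integer n.
n = 17 gives 561 ≤ 617, while n = 18 gives 630 > 617; so the answer is index 17.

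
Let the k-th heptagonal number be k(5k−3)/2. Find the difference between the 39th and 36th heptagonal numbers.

39·(5·39 − 3)/2 = 3744 and 36·(5·36 − 3)/2 = 3186.
Difference: 3744 − 3186 = 558.

558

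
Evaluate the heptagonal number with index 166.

68641

166·(5·166 − 3)/2 = 166·827/2 = 68641.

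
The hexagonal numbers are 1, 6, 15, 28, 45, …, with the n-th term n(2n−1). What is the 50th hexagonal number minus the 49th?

Consecutive hexagonal numbers differ by 4n − 3: here 4·50 − 3 = 197.

197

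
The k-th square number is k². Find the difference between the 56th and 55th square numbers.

111

n² − (n−1)² = 2n − 1, so 56² − 55² = 2·56 − 1 = 111.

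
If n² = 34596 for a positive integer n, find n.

186

We need n² = 34596, so n = √34596 = 186.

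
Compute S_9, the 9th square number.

9² = 81.

81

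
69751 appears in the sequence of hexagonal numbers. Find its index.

187

Set n(2n−1) = 69751, giving 2n² − n − 69751 = 0.
The discriminant is 1 + 8·69751 = 558009, and √558009 = 747.
So n = (1 + 747) / 4 = 748/4 = 187.
Check: 187·(2·187 − 1) = 69751. ✓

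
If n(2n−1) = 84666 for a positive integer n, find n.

206

Set n(2n−1) = 84666, giving 2n² − n − 84666 = 0.
The discriminant is 1 + 8·84666 = 677329, and √677329 = 823.
So n = (1 + 823) / 4 = 824/4 = 206.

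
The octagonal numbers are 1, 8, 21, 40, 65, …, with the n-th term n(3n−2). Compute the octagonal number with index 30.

2640

The 30th octagonal number is n(3n−2) with n = 30.
30·(3·30 − 2) = 30·88 = 2640.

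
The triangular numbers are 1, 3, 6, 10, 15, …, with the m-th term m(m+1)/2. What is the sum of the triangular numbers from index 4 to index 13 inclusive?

Σ i(i+1)/2 = (Σi² + Σi) / 2 over i = 4..13.
Σi = 91 − 6 = 85 and Σi² = 819 − 14 = 805.
(1·805 + 1·85) / 2 = 890/2 = 445.

445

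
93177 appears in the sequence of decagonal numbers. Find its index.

Set n(4n−3) = 93177, giving 4n² − 3n − 93177 = 0.
The discriminant is 9 + 16·93177 = 1490841, and √1490841 = 1221.
So n = (3 + 1221) / 8 = 1224/8 = 153.

153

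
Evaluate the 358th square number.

The 358th square number is n² with n = 358.
358² = 128164.

128164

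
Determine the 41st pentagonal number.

2501

The 41st pentagonal number is n(3n−1)/2 with n = 41.
41·(3·41 − 1)/2 = 41·122/2 = 41·61 = 2501.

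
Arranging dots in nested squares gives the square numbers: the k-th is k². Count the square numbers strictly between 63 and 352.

The n-th square number is n².
Smallest index with value > 63: n = 8 (giving 64).
Largest index with value < 352: n = 18 (giving 324).
Indices 8 through 18: 11 terms.

11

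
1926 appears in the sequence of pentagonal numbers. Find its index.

36

Set n(3n−1)/2 = 1926, giving 3n² − n − 3852 = 0.
The discriminant is 1 + 24·1926 = 46225, and √46225 = 215.
So n = (1 + 215) / 6 = 216/6 = 36.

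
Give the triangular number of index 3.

The 3rd triangular number is n(n+1)/2 with n = 3.
3·4/2 = 12/2 = 6.

6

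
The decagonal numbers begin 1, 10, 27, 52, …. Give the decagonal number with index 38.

5662

The 38th decagonal number is n(4n−3) with n = 38.
38·(4·38 − 3) = 38·149 = 5662.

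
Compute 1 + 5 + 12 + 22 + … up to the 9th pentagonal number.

Σ i(3i−1)/2 = (3Σi² − Σi) / 2 over i = 1..9.
Σi = 45 and Σi² = 285.
(3·285 − 1·45) / 2 = 810/2 = 405.

405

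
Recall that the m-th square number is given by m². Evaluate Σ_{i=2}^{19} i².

2469

Σ_{i=2}^{19} i² = 2470 − 1 = 2469.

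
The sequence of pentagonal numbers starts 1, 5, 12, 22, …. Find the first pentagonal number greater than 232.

Solve n(3n−1)/2 > 232 for integer n.
The largest n with value ≤ 232 is 12 (since 210 ≤ 232 < 247), so the first above is n = 13, value 247.

247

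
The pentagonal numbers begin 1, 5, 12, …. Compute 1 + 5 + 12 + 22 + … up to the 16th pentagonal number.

Σ i(3i−1)/2 = (3Σi² − Σi) / 2 over i = 1..16.
Σi = 136 and Σi² = 1496.
(3·1496 − 1·136) / 2 = 4352/2 = 2176.

2176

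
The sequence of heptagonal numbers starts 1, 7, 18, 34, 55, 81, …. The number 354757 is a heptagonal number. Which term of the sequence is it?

Set n(5n−3)/2 = 354757, giving 5n² − 3n − 709514 = 0.
The discriminant is 9 + 40·354757 = 14190289, and √14190289 = 3767.
So n = (3 + 3767) / 10 = 3770/10 = 377.
Check: 377·(5·377 − 3)/2 = 354757. ✓

377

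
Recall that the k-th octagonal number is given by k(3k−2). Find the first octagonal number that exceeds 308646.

Solve n(3n−2) > 308646 for integer n.
The largest n with value ≤ 308646 is 321 (since 308481 ≤ 308646 < 310408), so the first above is n = 322, value 310408.

310408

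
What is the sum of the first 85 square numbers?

208335

Σ_{i=1}^{85} i² = 85·86·171/6 = 208335.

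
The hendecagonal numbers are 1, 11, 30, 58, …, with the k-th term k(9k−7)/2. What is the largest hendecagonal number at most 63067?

Solve n(9n−7)/2 ≤ 63067 for integer n.
n = 118 gives 62245 ≤ 63067, while n = 119 gives 63308 > 63067; so the answer is 62245.

62245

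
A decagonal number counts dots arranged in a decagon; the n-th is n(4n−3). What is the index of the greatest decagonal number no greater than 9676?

49

Solve n(4n−3) ≤ 9676 for integer n.
n = 49 gives 9457 ≤ 9676, while n = 50 gives 9850 > 9676; so the answer is index 49.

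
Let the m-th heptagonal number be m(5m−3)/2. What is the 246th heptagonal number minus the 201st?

50220

246·(5·246 − 3)/2 = 150921 and 201·(5·201 − 3)/2 = 100701.
Difference: 150921 − 100701 = 50220.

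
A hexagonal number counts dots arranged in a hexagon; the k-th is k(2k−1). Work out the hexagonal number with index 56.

6216

The 56th hexagonal number is n(2n−1) with n = 56.
56·(2·56 − 1) = 56·111 = 6216.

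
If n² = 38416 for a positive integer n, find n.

We need n² = 38416, so n = √38416 = 196.
Check: 196² = 38416. ✓

196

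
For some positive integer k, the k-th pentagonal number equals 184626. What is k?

Set n(3n−1)/2 = 184626, giving 3n² − n − 369252 = 0.
The discriminant is 1 + 24·184626 = 4431025, and √4431025 = 2105.
So n = (1 + 2105) / 6 = 2106/6 = 351.

351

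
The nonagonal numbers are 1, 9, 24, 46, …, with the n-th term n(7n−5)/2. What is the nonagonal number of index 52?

9334

The 52nd nonagonal number is n(7n−5)/2 with n = 52.
52·(7·52 − 5)/2 = 52·359/2 = 9334.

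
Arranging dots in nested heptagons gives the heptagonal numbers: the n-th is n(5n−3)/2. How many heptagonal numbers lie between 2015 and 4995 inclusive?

17

The n-th heptagonal number is n(5n−3)/2.
Smallest index with value ≥ 2015: n = 29 (giving 2059).
Largest index with value ≤ 4995: n = 45 (giving 4995).
Indices 29 through 45: 17 terms.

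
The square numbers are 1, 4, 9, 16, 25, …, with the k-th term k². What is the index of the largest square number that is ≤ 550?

23

Solve n² ≤ 550 for integer n.
n = 23 gives 529 ≤ 550, while n = 24 gives 576 > 550; so the answer is index 23.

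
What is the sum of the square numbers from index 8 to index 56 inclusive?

Σ_{i=8}^{56} i² = 60116 − 140 = 59976.

59976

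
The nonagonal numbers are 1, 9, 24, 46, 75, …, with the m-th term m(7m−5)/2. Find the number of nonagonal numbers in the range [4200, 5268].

5

The n-th nonagonal number is n(7n−5)/2.
Smallest index with value ≥ 4200: n = 35 (giving 4200).
Largest index with value ≤ 5268: n = 39 (giving 5226).
Indices 35 through 39: 5 terms.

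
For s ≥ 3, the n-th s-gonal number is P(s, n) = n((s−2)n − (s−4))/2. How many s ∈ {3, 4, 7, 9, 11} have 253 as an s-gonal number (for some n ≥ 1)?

s = 3: P(3, 22) = 253. ✓
s = 4: P(4, 15) = 225 and P(4, 16) = 256; 253 is not s-gonal.
s = 7: P(7, 10) = 235 and P(7, 11) = 286; 253 is not s-gonal.
s = 9: P(9, 8) = 204 and P(9, 9) = 261; 253 is not s-gonal.
s = 11: P(11, 7) = 196 and P(11, 8) = 260; 253 is not s-gonal.
Hits: s ∈ {3} → 1.

1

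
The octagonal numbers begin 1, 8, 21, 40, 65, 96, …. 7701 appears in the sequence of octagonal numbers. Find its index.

51

Set n(3n−2) = 7701, giving 3n² − 2n − 7701 = 0.
So n = (2 + 304) / 6 = 306/6 = 51.
Check: 51·(3·51 − 2) = 7701. ✓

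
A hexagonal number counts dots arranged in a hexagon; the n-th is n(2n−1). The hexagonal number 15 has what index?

3

Set n(2n−1) = 15, giving 2n² − n − 15 = 0.
The discriminant is 1 + 8·15 = 121, and √121 = 11.
So n = (1 + 11) / 4 = 12/4 = 3.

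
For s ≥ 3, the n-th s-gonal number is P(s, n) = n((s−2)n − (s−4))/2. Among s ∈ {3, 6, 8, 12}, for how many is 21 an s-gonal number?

s = 3: P(3, 6) = 21. ✓
s = 6: P(6, 3) = 15 and P(6, 4) = 28; 21 is not s-gonal.
s = 8: P(8, 3) = 21. ✓
s = 12: P(12, 2) = 12 and P(12, 3) = 33; 21 is not s-gonal.
Hits: s ∈ {3, 8} → 2.

2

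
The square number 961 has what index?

We need n² = 961, so n = √961 = 31.

31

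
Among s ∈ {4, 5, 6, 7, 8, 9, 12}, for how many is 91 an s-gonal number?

s = 4: P(4, 9) = 81 and P(4, 10) = 100; 91 is not s-gonal.
s = 5: P(5, 7) = 70 and P(5, 8) = 92; 91 is not s-gonal.
s = 6: P(6, 7) = 91. ✓
s = 7: P(7, 6) = 81 and P(7, 7) = 112; 91 is not s-gonal.
s = 8: P(8, 5) = 65 and P(8, 6) = 96; 91 is not s-gonal.
s = 9: P(9, 5) = 75 and P(9, 6) = 111; 91 is not s-gonal.
s = 12: P(12, 4) = 64 and P(12, 5) = 105; 91 is not s-gonal.
Hits: s ∈ {6} → 1.

1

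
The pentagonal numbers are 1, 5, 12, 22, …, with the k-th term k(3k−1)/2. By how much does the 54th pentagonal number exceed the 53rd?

Consecutive pentagonal numbers differ by 3n − 2: here 3·54 − 2 = 160.

160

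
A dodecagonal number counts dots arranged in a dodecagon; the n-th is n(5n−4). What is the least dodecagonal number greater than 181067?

Solve n(5n−4) > 181067 for integer n.
The largest n with value ≤ 181067 is 190 (since 179740 ≤ 181067 < 181641), so the first above is n = 191, value 181641.

181641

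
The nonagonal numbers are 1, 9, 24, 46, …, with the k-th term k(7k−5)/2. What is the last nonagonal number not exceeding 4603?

4446

Solve n(7n−5)/2 ≤ 4603 for integer n.
n = 36 gives 4446 ≤ 4603, while n = 37 gives 4699 > 4603; so the answer is 4446.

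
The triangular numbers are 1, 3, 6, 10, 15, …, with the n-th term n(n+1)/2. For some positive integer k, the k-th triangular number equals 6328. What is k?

112

Set n(n+1)/2 = 6328, giving n² + n − 12656 = 0.
So n = (-1 + 225) / 2 = 224/2 = 112.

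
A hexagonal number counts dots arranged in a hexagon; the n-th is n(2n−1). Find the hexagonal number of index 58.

The 58th hexagonal number is n(2n−1) with n = 58.
58·(2·58 − 1) = 58·115 = 6670.

6670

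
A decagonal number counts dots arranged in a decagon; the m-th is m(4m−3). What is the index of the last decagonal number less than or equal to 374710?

306

Solve n(4n−3) ≤ 374710 for integer n.
n = 306 gives 373626 ≤ 374710, while n = 307 gives 376075 > 374710; so the answer is index 306.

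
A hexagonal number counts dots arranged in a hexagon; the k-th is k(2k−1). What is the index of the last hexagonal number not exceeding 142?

8

Solve n(2n−1) ≤ 142 for integer n.
n = 8 gives 120 ≤ 142, while n = 9 gives 153 > 142; so the answer is index 8.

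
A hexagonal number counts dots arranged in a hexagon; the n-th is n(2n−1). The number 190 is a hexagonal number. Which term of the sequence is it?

Set n(2n−1) = 190, giving 2n² − n − 190 = 0.
The discriminant is 1 + 8·190 = 1521, and √1521 = 39.
So n = (1 + 39) / 4 = 40/4 = 10.
Check: 10·(2·10 − 1) = 190. ✓

10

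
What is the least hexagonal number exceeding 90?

91

Solve n(2n−1) > 90 for integer n.
The largest n with value ≤ 90 is 6 (since 66 ≤ 90 < 91), so the first above is n = 7, value 91.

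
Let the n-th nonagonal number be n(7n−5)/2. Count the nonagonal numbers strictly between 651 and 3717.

The n-th nonagonal number is n(7n−5)/2.
Smallest index with value > 651: n = 15 (giving 750).
Largest index with value < 3717: n = 32 (giving 3504).
Indices 15 through 32: 18 terms.

18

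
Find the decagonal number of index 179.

179·(4·179 − 3) = 179·713 = 127627.

127627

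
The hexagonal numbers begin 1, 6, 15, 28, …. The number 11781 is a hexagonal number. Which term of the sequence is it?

77

Set n(2n−1) = 11781, giving 2n² − n − 11781 = 0.
The discriminant is 1 + 8·11781 = 94249, and √94249 = 307.
So n = (1 + 307) / 4 = 308/4 = 77.
Check: 77·(2·77 − 1) = 11781. ✓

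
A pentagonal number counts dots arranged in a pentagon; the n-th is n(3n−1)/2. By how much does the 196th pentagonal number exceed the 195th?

586

Consecutive pentagonal numbers differ by 3n − 2: here 3·196 − 2 = 586.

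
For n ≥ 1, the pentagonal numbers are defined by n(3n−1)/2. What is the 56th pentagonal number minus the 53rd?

56·(3·56 − 1)/2 = 4676 and 53·(3·53 − 1)/2 = 4187.
Difference: 4676 − 4187 = 489.

489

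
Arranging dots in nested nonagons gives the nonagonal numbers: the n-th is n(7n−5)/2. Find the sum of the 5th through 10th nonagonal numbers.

Σ i(7i−5)/2 = (7Σi² − 5Σi) / 2 over i = 5..10.
Σi = 55 − 10 = 45 and Σi² = 385 − 30 = 355.
(7·355 − 5·45) / 2 = 2260/2 = 1130.

1130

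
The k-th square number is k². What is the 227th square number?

51529

The 227th square number is n² with n = 227.
227² = 51529.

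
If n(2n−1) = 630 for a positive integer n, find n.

Set n(2n−1) = 630, giving 2n² − n − 630 = 0.
So n = (1 + 71) / 4 = 72/4 = 18.

18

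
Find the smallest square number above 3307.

3364

Solve n² > 3307 for integer n.
The largest n with value ≤ 3307 is 57 (since 3249 ≤ 3307 < 3364), so the first above is n = 58, value 3364.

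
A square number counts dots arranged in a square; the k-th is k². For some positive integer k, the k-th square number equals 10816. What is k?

We need n² = 10816, so n = √10816 = 104.
Check: 104² = 10816. ✓

104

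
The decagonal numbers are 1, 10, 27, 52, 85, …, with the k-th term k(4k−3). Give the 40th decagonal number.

6280

The 40th decagonal number is n(4n−3) with n = 40.
40·(4·40 − 3) = 40·157 = 6280.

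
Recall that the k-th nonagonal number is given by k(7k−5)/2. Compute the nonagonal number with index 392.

536844

392·(7·392 − 5)/2 = 392·2739/2 = 536844.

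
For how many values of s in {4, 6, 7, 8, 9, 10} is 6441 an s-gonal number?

s = 4: P(4, 80) = 6400 and P(4, 81) = 6561; 6441 is not s-gonal.
s = 6: P(6, 57) = 6441. ✓
s = 7: P(7, 51) = 6426 and P(7, 52) = 6682; 6441 is not s-gonal.
s = 8: P(8, 46) = 6256 and P(8, 47) = 6533; 6441 is not s-gonal.
s = 9: P(9, 43) = 6364 and P(9, 44) = 6666; 6441 is not s-gonal.
s = 10: P(10, 40) = 6280 and P(10, 41) = 6601; 6441 is not s-gonal.
Hits: s ∈ {6} → 1.

1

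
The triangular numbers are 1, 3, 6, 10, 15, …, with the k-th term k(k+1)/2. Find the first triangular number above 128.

136

Solve n(n+1)/2 > 128 for integer n.
The largest n with value ≤ 128 is 15 (since 120 ≤ 128 < 136), so the first above is n = 16, value 136.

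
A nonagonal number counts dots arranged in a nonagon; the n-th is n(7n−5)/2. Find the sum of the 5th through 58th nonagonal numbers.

Σ i(7i−5)/2 = (7Σi² − 5Σi) / 2 over i = 5..58.
Σi = 1711 − 10 = 1701 and Σi² = 66729 − 30 = 66699.
(7·66699 − 5·1701) / 2 = 458388/2 = 229194.

229194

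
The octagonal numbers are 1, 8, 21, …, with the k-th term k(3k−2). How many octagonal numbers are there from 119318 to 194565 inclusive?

The n-th octagonal number is n(3n−2).
Smallest index with value ≥ 119318: n = 200 (giving 119600).
Largest index with value ≤ 194565: n = 255 (giving 194565).
Indices 200 through 255: 56 terms.

56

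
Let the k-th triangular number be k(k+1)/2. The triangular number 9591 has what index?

Set n(n+1)/2 = 9591, giving n² + n − 19182 = 0.
The discriminant is 1 + 8·9591 = 76729, and √76729 = 277.
So n = (-1 + 277) / 2 = 276/2 = 138.
Check: 138·139/2 = 9591. ✓

138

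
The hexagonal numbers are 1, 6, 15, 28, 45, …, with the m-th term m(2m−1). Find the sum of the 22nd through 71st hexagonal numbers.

234725

Σ i(2i−1) = 2Σi² − Σi over i = 22..71.
Σi = 2556 − 231 = 2325 and Σi² = 121836 − 3311 = 118525.
2·118525 − 1·2325 = 234725.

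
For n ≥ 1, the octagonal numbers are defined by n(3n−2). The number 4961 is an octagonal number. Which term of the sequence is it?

Set n(3n−2) = 4961, giving 3n² − 2n − 4961 = 0.
The discriminant is 4 + 12·4961 = 59536, and √59536 = 244.
So n = (2 + 244) / 6 = 246/6 = 41.
Check: 41·(3·41 − 2) = 4961. ✓

41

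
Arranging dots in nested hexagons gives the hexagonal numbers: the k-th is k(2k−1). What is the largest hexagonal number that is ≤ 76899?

Solve n(2n−1) ≤ 76899 for integer n.
n = 196 gives 76636 ≤ 76899, while n = 197 gives 77421 > 76899; so the answer is 76636.

76636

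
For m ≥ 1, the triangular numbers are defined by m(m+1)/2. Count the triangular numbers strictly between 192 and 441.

10

The n-th triangular number is n(n+1)/2.
Smallest index with value > 192: n = 20 (giving 210).
Largest index with value < 441: n = 29 (giving 435).
Indices 20 through 29: 10 terms.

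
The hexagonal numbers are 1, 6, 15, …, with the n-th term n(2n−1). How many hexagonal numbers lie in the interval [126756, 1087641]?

The n-th hexagonal number is n(2n−1).
Smallest index with value ≥ 126756: n = 252 (giving 126756).
Largest index with value ≤ 1087641: n = 737 (giving 1085601).
Indices 252 through 737: 486 terms.

486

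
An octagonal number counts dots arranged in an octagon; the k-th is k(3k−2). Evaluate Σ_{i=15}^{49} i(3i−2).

Σ i(3i−2) = 3Σi² − 2Σi over i = 15..49.
Σi = 1225 − 105 = 1120 and Σi² = 40425 − 1015 = 39410.
3·39410 − 2·1120 = 115990.

115990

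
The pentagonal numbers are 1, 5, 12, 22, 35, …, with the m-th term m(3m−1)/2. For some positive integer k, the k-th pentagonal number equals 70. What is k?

Set n(3n−1)/2 = 70, giving 3n² − n − 140 = 0.
The discriminant is 1 + 24·70 = 1681, and √1681 = 41.
So n = (1 + 41) / 6 = 42/6 = 7.

7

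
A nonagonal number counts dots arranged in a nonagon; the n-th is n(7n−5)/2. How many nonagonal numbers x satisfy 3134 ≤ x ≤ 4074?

The n-th nonagonal number is n(7n−5)/2.
Smallest index with value ≥ 3134: n = 31 (giving 3286).
Largest index with value ≤ 4074: n = 34 (giving 3961).
Indices 31 through 34: 4 terms.

4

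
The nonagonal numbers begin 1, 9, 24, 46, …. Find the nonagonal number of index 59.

The 59th nonagonal number is n(7n−5)/2 with n = 59.
59·(7·59 − 5)/2 = 59·408/2 = 59·204 = 12036.

12036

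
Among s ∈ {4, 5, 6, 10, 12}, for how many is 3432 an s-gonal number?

s = 4: P(4, 58) = 3364 and P(4, 59) = 3481; 3432 is not s-gonal.
s = 5: P(5, 48) = 3432. ✓
s = 6: P(6, 41) = 3321 and P(6, 42) = 3486; 3432 is not s-gonal.
s = 10: P(10, 29) = 3277 and P(10, 30) = 3510; 3432 is not s-gonal.
s = 12: P(12, 26) = 3276 and P(12, 27) = 3537; 3432 is not s-gonal.
Hits: s ∈ {5} → 1.

1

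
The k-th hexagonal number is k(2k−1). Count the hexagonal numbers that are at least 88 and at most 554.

10

The n-th hexagonal number is n(2n−1).
Smallest index with value ≥ 88: n = 7 (giving 91).
Largest index with value ≤ 554: n = 16 (giving 496).
Indices 7 through 16: 10 terms.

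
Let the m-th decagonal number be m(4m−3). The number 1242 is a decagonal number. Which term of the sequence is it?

Set n(4n−3) = 1242, giving 4n² − 3n − 1242 = 0.
The discriminant is 9 + 16·1242 = 19881, and √19881 = 141.
So n = (3 + 141) / 8 = 144/8 = 18.
Check: 18·(4·18 − 3) = 1242. ✓

18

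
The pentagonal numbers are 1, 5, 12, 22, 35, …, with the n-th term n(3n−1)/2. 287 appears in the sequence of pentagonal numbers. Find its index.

14

Set n(3n−1)/2 = 287, giving 3n² − n − 574 = 0.
So n = (1 + 83) / 6 = 84/6 = 14.
Check: 14·(3·14 − 1)/2 = 287. ✓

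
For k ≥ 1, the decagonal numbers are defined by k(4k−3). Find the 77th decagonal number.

23485

The 77th decagonal number is n(4n−3) with n = 77.
77·(4·77 − 3) = 77·305 = 23485.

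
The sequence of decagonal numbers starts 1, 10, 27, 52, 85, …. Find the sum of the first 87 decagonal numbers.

Σ i(4i−3) = 4Σi² − 3Σi over i = 1..87.
Σi = 3828 and Σi² = 223300.
4·223300 − 3·3828 = 881716.

881716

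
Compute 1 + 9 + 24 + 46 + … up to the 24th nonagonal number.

Σ i(7i−5)/2 = (7Σi² − 5Σi) / 2 over i = 1..24.
Σi = 300 and Σi² = 4900.
(7·4900 − 5·300) / 2 = 32800/2 = 16400.

16400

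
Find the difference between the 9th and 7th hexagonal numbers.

62

9·(2·9 − 1) = 153 and 7·(2·7 − 1) = 91.
Difference: 153 − 91 = 62.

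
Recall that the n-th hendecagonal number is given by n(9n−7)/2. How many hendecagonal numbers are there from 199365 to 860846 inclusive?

227

The n-th hendecagonal number is n(9n−7)/2.
Smallest index with value ≥ 199365: n = 211 (giving 199606).
Largest index with value ≤ 860846: n = 437 (giving 857831).
Indices 211 through 437: 227 terms.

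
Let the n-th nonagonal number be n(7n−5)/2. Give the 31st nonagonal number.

The 31st nonagonal number is n(7n−5)/2 with n = 31.
31·(7·31 − 5)/2 = 31·212/2 = 31·106 = 3286.

3286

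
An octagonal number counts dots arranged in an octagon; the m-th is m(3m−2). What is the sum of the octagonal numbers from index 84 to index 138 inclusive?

Σ i(3i−2) = 3Σi² − 2Σi over i = 84..138.
Σi = 9591 − 3486 = 6105 and Σi² = 885569 − 194054 = 691515.
3·691515 − 2·6105 = 2062335.

2062335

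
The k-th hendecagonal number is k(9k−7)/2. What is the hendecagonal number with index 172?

The 172nd hendecagonal number is n(9n−7)/2 with n = 172.
172·(9·172 − 7)/2 = 172·1541/2 = 132526.

132526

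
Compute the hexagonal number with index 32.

The 32nd hexagonal number is n(2n−1) with n = 32.
32·(2·32 − 1) = 32·63 = 2016.

2016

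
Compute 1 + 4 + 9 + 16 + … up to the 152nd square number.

Σ_{i=1}^{152} i² = 152·153·305/6 = 1182180.

1182180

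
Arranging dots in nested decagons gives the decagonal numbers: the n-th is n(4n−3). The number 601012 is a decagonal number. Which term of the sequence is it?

388

Set n(4n−3) = 601012, giving 4n² − 3n − 601012 = 0.
The discriminant is 9 + 16·601012 = 9616201, and √9616201 = 3101.
So n = (3 + 3101) / 8 = 3104/8 = 388.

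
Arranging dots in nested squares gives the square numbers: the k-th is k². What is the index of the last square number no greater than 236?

15

Solve n² ≤ 236 for integer n.
n = 15 gives 225 ≤ 236, while n = 16 gives 256 > 236; so the answer is index 15.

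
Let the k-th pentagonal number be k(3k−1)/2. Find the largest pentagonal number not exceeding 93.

Solve n(3n−1)/2 ≤ 93 for integer n.
n = 8 gives 92 ≤ 93, while n = 9 gives 117 > 93; so the answer is 92.

92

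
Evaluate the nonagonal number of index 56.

10836

The 56th nonagonal number is n(7n−5)/2 with n = 56.
56·(7·56 − 5)/2 = 56·387/2 = 10836.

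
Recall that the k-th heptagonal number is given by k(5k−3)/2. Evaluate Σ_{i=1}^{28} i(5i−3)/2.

Σ i(5i−3)/2 = (5Σi² − 3Σi) / 2 over i = 1..28.
Σi = 406 and Σi² = 7714.
(5·7714 − 3·406) / 2 = 37352/2 = 18676.

18676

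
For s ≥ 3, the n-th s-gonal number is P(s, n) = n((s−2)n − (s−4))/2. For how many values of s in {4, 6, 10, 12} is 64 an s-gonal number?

2

s = 4: P(4, 8) = 64. ✓
s = 6: P(6, 5) = 45 and P(6, 6) = 66; 64 is not s-gonal.
s = 10: P(10, 4) = 52 and P(10, 5) = 85; 64 is not s-gonal.
s = 12: P(12, 4) = 64. ✓
Hits: s ∈ {4, 12} → 2.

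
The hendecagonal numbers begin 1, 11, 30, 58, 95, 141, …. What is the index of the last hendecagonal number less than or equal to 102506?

151

Solve n(9n−7)/2 ≤ 102506 for integer n.
n = 151 gives 102076 ≤ 102506, while n = 152 gives 103436 > 102506; so the answer is index 151.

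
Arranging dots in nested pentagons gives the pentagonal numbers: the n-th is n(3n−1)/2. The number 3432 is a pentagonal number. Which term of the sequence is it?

Set n(3n−1)/2 = 3432, giving 3n² − n − 6864 = 0.
The discriminant is 1 + 24·3432 = 82369, and √82369 = 287.
So n = (1 + 287) / 6 = 288/6 = 48.

48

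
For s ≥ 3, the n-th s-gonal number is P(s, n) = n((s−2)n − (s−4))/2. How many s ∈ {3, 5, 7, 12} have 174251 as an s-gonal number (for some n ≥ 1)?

1

s = 3: P(3, 589) = 173755 and P(3, 590) = 174345; 174251 is not s-gonal.
s = 5: P(5, 341) = 174251. ✓
s = 7: P(7, 264) = 173844 and P(7, 265) = 175165; 174251 is not s-gonal.
s = 12: P(12, 187) = 174097 and P(12, 188) = 175968; 174251 is not s-gonal.
Hits: s ∈ {5} → 1.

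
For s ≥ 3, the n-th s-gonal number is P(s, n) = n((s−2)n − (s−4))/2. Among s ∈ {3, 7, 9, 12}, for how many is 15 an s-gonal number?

s = 3: P(3, 5) = 15. ✓
s = 7: P(7, 2) = 7 and P(7, 3) = 18; 15 is not s-gonal.
s = 9: P(9, 2) = 9 and P(9, 3) = 24; 15 is not s-gonal.
s = 12: P(12, 2) = 12 and P(12, 3) = 33; 15 is not s-gonal.
Hits: s ∈ {3} → 1.

1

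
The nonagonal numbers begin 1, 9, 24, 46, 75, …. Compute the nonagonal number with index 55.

The 55th nonagonal number is n(7n−5)/2 with n = 55.
55·(7·55 − 5)/2 = 55·380/2 = 55·190 = 10450.

10450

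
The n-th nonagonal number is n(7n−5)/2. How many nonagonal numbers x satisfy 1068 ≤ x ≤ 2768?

The n-th nonagonal number is n(7n−5)/2.
Smallest index with value ≥ 1068: n = 18 (giving 1089).
Largest index with value ≤ 2768: n = 28 (giving 2674).
Indices 18 through 28: 11 terms.

11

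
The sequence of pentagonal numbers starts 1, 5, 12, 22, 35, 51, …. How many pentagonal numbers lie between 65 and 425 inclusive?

The n-th pentagonal number is n(3n−1)/2.
Smallest index with value ≥ 65: n = 7 (giving 70).
Largest index with value ≤ 425: n = 17 (giving 425).
Indices 7 through 17: 11 terms.

11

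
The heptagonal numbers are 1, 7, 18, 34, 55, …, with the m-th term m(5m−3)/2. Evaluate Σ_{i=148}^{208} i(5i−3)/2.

4862798

Σ i(5i−3)/2 = (5Σi² − 3Σi) / 2 over i = 148..208.
Σi = 21736 − 10878 = 10858 and Σi² = 3021304 − 1069670 = 1951634.
(5·1951634 − 3·10858) / 2 = 9725596/2 = 4862798.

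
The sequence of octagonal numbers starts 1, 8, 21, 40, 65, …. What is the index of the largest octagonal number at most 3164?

Solve n(3n−2) ≤ 3164 for integer n.
n = 32 gives 3008 ≤ 3164, while n = 33 gives 3201 > 3164; so the answer is index 32.

32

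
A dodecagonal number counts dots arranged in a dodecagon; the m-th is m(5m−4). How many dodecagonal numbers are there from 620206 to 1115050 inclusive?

120

The n-th dodecagonal number is n(5n−4).
Smallest index with value ≥ 620206: n = 353 (giving 621633).
Largest index with value ≤ 1115050: n = 472 (giving 1112032).
Indices 353 through 472: 120 terms.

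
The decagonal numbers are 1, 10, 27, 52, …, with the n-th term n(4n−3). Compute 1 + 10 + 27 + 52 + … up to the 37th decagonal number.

Σ i(4i−3) = 4Σi² − 3Σi over i = 1..37.
Σi = 703 and Σi² = 17575.
4·17575 − 3·703 = 68191.

68191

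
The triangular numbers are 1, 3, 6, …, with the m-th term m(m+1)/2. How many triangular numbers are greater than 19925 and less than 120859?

The n-th triangular number is n(n+1)/2.
Smallest index with value > 19925: n = 200 (giving 20100).
Largest index with value < 120859: n = 491 (giving 120786).
Indices 200 through 491: 292 terms.

292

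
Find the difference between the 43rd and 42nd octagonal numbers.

253

Consecutive octagonal numbers differ by 6n − 5: here 6·43 − 5 = 253.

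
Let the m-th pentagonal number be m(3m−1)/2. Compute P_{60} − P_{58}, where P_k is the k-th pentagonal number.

60·(3·60 − 1)/2 = 5370 and 58·(3·58 − 1)/2 = 5017.
Difference: 5370 − 5017 = 353.

353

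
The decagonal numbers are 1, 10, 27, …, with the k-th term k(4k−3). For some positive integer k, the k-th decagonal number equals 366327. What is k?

303

Set n(4n−3) = 366327, giving 4n² − 3n − 366327 = 0.
The discriminant is 9 + 16·366327 = 5861241, and √5861241 = 2421.
So n = (3 + 2421) / 8 = 2424/8 = 303.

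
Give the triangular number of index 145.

The 145th triangular number is n(n+1)/2 with n = 145.
145·146/2 = 21170/2 = 10585.

10585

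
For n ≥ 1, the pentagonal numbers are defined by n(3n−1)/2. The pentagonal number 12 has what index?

3

Set n(3n−1)/2 = 12, giving 3n² − n − 24 = 0.
So n = (1 + 17) / 6 = 18/6 = 3.
Check: 3·(3·3 − 1)/2 = 12. ✓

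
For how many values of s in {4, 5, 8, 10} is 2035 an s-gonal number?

s = 4: P(4, 45) = 2025 and P(4, 46) = 2116; 2035 is not s-gonal.
s = 5: P(5, 37) = 2035. ✓
s = 8: P(8, 26) = 1976 and P(8, 27) = 2133; 2035 is not s-gonal.
s = 10: P(10, 22) = 1870 and P(10, 23) = 2047; 2035 is not s-gonal.
Hits: s ∈ {5} → 1.

1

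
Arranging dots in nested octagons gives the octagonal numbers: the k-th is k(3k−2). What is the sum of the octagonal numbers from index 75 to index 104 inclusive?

Σ i(3i−2) = 3Σi² − 2Σi over i = 75..104.
Σi = 5460 − 2775 = 2685 and Σi² = 380380 − 137825 = 242555.
3·242555 − 2·2685 = 722295.

722295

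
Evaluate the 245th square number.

60025

245² = 60025.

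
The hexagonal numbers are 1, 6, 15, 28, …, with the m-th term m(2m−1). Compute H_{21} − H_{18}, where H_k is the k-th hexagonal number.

231

21·(2·21 − 1) = 861 and 18·(2·18 − 1) = 630.
Difference: 861 − 630 = 231.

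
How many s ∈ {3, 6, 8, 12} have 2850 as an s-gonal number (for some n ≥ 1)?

s = 3: P(3, 75) = 2850. ✓
s = 6: P(6, 38) = 2850. ✓
s = 8: P(8, 31) = 2821 and P(8, 32) = 3008; 2850 is not s-gonal.
s = 12: P(12, 24) = 2784 and P(12, 25) = 3025; 2850 is not s-gonal.
Hits: s ∈ {3, 6} → 2.

2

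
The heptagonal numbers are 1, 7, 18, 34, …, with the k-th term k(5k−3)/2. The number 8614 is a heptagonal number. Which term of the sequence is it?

Set n(5n−3)/2 = 8614, giving 5n² − 3n − 17228 = 0.
The discriminant is 9 + 40·8614 = 344569, and √344569 = 587.
So n = (3 + 587) / 10 = 590/10 = 59.

59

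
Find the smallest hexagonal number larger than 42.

45

Solve n(2n−1) > 42 for integer n.
The largest n with value ≤ 42 is 4 (since 28 ≤ 42 < 45), so the first above is n = 5, value 45.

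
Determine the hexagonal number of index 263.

The 263rd hexagonal number is n(2n−1) with n = 263.
263·(2·263 − 1) = 263·525 = 138075.

138075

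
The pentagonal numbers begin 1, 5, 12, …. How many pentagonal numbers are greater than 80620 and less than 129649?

62

The n-th pentagonal number is n(3n−1)/2.
Smallest index with value > 80620: n = 233 (giving 81317).
Largest index with value < 129649: n = 294 (giving 129507).
Indices 233 through 294: 62 terms.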